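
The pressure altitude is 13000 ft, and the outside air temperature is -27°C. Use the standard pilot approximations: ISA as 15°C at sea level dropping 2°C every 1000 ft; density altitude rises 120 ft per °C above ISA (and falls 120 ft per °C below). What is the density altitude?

11080 ft

ISA temperature at 13000 ft = 15 − 2 × (13000/1000) = -11°C.
ISA deviation = -27 − (-11) = -16°C.
Density altitude = 13000 + 120 × (-16) = 13000 + (-1920) = 11080 ft.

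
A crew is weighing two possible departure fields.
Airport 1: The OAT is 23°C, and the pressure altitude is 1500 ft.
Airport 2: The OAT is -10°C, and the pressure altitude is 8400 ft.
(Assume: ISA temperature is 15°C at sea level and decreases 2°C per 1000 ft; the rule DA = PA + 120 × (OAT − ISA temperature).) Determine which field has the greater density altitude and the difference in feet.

Airport 2 by 4596 ft

Airport 1: ISA temp = 12°C, deviation +11°C, DA = 1500 + 120 × 11 = 2820 ft.
Airport 2: ISA temp = -1.8°C, deviation -8.2°C, DA = 8400 + 120 × (-8.2) = 7416 ft.
Airport 2 is higher by 7416 − 2820 = 4596 ft.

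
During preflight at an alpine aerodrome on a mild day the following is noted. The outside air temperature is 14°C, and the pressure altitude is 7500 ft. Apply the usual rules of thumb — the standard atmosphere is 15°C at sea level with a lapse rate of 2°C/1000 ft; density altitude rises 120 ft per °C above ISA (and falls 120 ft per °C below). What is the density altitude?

ISA temperature at 7500 ft = 15 − 2 × (7500/1000) = 0°C.
ISA deviation = 14 − 0 = +14°C.
Density altitude = 7500 + 120 × (14) = 7500 + (+1680) = 9180 ft.

9180 ft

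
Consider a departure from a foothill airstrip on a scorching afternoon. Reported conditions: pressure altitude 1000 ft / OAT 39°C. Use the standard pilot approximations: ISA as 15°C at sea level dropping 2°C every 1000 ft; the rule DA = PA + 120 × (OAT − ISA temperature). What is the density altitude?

ISA temperature at 1000 ft = 15 − 2 × (1000/1000) = 13°C.
ISA deviation = 39 − 13 = +26°C.
Density altitude = 1000 + 120 × (26) = 1000 + (+3120) = 4120 ft.

4120 ft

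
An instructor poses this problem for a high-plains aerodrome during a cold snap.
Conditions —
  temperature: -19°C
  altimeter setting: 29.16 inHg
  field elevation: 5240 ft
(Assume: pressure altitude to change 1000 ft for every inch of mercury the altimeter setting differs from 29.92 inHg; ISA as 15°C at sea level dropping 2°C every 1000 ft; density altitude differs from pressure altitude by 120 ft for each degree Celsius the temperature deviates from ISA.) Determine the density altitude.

3360 ft

Pressure altitude = 5240 + (29.92 − 29.16) × 1000 = 5240 + (+760) = 6000 ft.
ISA temperature at 6000 ft = 15 − 2 × (6000/1000) = 3°C.
ISA deviation = -19 − 3 = -22°C.
Density altitude = 6000 + 120 × (-22) = 3360 ft.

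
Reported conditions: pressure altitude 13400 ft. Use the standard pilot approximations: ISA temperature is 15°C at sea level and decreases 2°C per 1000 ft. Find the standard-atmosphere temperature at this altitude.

-11.8°C

ISA temperature = 15 − 2 × (13400/1000) = 15 − 26.8 = -11.8°C.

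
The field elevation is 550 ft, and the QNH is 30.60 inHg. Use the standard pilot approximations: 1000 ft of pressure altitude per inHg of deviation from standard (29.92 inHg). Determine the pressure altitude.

Pressure correction = (29.92 − 30.60) × 1000 = -680 ft.
Pressure altitude = 550 + (-680) = -130 ft.

-130 ft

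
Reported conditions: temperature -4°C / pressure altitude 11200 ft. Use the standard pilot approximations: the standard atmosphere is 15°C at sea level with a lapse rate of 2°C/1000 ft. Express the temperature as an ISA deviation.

ISA temperature at 11200 ft = 15 − 2 × (11200/1000) = -7.4°C.
Deviation = OAT − ISA = -4 − (-7.4) = +3.4°C.

ISA+3.4°C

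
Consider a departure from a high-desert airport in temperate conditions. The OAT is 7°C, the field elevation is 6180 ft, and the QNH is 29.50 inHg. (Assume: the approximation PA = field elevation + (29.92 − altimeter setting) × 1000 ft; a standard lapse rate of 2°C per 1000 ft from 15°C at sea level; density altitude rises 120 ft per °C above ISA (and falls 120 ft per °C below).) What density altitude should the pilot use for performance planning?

Pressure altitude = 6180 + (29.92 − 29.50) × 1000 = 6180 + (+420) = 6600 ft.
ISA temperature at 6600 ft = 15 − 2 × (6600/1000) = 1.8°C.
ISA deviation = 7 − 1.8 = +5.2°C.
Density altitude = 6600 + 120 × (5.2) = 7224 ft.

7224 ft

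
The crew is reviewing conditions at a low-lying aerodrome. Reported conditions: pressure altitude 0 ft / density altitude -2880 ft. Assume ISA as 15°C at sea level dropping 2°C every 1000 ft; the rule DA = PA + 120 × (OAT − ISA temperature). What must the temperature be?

-9°C

Density altitude − pressure altitude = -2880 − 0 = -2880 ft.
At 120 ft/°C that is an ISA deviation of -2880/120 = -24°C.
ISA temperature at 0 ft = 15 − 2 × (0/1000) = 15°C.
OAT = ISA + deviation = 15 + (-24) = -9°C.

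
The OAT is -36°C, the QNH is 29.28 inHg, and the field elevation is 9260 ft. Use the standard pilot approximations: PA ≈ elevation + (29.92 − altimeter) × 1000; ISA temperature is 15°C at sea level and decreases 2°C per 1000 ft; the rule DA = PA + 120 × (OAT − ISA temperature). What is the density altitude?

6156 ft

Pressure altitude = 9260 + (29.92 − 29.28) × 1000 = 9260 + (+640) = 9900 ft.
ISA temperature at 9900 ft = 15 − 2 × (9900/1000) = -4.8°C.
ISA deviation = -36 − (-4.8) = -31.2°C.
Density altitude = 9900 + 120 × (-31.2) = 6156 ft.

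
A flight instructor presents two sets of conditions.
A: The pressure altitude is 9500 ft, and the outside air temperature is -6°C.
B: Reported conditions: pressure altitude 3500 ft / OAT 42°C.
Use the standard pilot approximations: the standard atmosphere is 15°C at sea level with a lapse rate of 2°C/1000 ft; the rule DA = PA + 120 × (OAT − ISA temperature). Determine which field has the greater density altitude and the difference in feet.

A by 1680 ft

A: ISA temp = -4°C, deviation -2°C, DA = 9500 + 120 × (-2) = 9260 ft.
B: ISA temp = 8°C, deviation +34°C, DA = 3500 + 120 × 34 = 7580 ft.
A is higher by 9260 − 7580 = 1680 ft.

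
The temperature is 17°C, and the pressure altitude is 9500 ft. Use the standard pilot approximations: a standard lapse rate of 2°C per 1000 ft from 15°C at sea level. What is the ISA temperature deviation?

ISA temperature at 9500 ft = 15 − 2 × (9500/1000) = -4°C.
Deviation = OAT − ISA = 17 − (-4) = +21°C.

ISA+21°C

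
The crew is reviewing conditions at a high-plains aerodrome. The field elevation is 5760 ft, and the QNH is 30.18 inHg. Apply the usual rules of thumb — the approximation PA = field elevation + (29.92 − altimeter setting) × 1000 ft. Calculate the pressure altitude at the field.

Pressure correction = (29.92 − 30.18) × 1000 = -260 ft.
Pressure altitude = 5760 + (-260) = 5500 ft.

5500 ft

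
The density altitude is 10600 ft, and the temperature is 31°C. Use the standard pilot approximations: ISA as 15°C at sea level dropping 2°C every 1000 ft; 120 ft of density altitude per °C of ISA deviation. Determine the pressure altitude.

7000 ft

DA = PA + 120 × (OAT − (15 − 2·PA/1000)) = PA + 120·OAT − 1800 + 0.24·PA = 1.24·PA + 120·OAT − 1800.
So 1.24·PA = 10600 − 120 × 31 + 1800 = 8680.
PA = 8680 / 1.24 = 7000 ft.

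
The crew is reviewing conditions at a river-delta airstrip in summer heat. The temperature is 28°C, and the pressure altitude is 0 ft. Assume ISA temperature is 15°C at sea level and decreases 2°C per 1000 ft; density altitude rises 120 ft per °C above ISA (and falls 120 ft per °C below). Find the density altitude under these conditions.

1560 ft

ISA temperature at 0 ft = 15 − 2 × (0/1000) = 15°C.
ISA deviation = 28 − 15 = +13°C.
Density altitude = 0 + 120 × (13) = 0 + (+1560) = 1560 ft.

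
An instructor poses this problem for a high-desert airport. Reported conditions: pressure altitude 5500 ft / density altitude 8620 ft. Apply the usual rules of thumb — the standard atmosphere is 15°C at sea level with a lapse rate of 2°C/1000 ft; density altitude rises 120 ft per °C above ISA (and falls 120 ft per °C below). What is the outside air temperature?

Density altitude − pressure altitude = 8620 − 5500 = +3120 ft.
At 120 ft/°C that is an ISA deviation of 3120/120 = +26°C.
ISA temperature at 5500 ft = 15 − 2 × (5500/1000) = 4°C.
OAT = ISA + deviation = 4 + (+26) = 30°C.

30°C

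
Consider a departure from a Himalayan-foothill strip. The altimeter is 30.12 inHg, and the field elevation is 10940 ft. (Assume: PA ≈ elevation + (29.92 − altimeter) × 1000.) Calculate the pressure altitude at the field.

Pressure correction = (29.92 − 30.12) × 1000 = -200 ft.
Pressure altitude = 10940 + (-200) = 10740 ft.

10740 ft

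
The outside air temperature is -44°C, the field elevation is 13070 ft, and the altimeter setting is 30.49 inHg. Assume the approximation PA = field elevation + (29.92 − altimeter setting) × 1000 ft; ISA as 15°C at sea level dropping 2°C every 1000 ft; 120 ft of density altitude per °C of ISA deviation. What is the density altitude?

8420 ft

Pressure altitude = 13070 + (29.92 − 30.49) × 1000 = 13070 + (-570) = 12500 ft.
ISA temperature at 12500 ft = 15 − 2 × (12500/1000) = -10°C.
ISA deviation = -44 − (-10) = -34°C.
Density altitude = 12500 + 120 × (-34) = 8420 ft.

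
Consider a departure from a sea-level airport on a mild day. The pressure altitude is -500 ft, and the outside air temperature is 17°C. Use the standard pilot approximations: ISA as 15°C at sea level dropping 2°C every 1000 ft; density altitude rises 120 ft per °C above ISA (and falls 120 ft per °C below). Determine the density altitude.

-380 ft

ISA temperature at -500 ft = 15 − 2 × (-500/1000) = 16°C.
ISA deviation = 17 − 16 = +1°C.
Density altitude = -500 + 120 × (1) = -500 + (+120) = -380 ft.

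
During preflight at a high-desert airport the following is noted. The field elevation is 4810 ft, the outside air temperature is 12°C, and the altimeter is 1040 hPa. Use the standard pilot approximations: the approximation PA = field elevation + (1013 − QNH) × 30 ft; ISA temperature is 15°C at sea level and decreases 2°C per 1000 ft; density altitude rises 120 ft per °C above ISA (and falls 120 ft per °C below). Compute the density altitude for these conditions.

4600 ft

Pressure altitude = 4810 + (1013 − 1040) × 30 = 4810 + (-810) = 4000 ft.
ISA temperature at 4000 ft = 15 − 2 × (4000/1000) = 7°C.
ISA deviation = 12 − 7 = +5°C.
Density altitude = 4000 + 120 × (5) = 4600 ft.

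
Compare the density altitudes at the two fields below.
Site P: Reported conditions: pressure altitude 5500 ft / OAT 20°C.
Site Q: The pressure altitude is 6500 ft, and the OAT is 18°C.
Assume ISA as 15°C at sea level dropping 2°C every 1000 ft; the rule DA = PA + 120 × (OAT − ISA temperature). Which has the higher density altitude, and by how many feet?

Site P: ISA temp = 4°C, deviation +16°C, DA = 5500 + 120 × 16 = 7420 ft.
Site Q: ISA temp = 2°C, deviation +16°C, DA = 6500 + 120 × 16 = 8420 ft.
Site Q is higher by 8420 − 7420 = 1000 ft.

Site Q by 1000 ft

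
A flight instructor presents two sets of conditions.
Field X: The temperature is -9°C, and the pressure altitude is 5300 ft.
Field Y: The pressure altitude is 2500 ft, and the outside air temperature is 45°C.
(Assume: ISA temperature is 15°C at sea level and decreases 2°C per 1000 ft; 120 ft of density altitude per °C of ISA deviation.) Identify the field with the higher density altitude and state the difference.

Field X: ISA temp = 4.4°C, deviation -13.4°C, DA = 5300 + 120 × (-13.4) = 3692 ft.
Field Y: ISA temp = 10°C, deviation +35°C, DA = 2500 + 120 × 35 = 6700 ft.
Field Y is higher by 6700 − 3692 = 3008 ft.

Field Y by 3008 ft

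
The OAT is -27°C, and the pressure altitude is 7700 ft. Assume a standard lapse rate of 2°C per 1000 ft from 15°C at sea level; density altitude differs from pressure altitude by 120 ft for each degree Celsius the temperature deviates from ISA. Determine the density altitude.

ISA temperature at 7700 ft = 15 − 2 × (7700/1000) = -0.4°C.
ISA deviation = -27 − (-0.4) = -26.6°C.
Density altitude = 7700 + 120 × (-26.6) = 7700 + (-3192) = 4508 ft.

4508 ft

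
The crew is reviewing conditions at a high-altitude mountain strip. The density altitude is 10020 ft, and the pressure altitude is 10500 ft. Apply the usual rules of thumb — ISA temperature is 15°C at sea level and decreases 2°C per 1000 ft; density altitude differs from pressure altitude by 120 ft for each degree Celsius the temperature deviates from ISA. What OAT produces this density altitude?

Density altitude − pressure altitude = 10020 − 10500 = -480 ft.
At 120 ft/°C that is an ISA deviation of -480/120 = -4°C.
ISA temperature at 10500 ft = 15 − 2 × (10500/1000) = -6°C.
OAT = ISA + deviation = -6 + (-4) = -10°C.

-10°C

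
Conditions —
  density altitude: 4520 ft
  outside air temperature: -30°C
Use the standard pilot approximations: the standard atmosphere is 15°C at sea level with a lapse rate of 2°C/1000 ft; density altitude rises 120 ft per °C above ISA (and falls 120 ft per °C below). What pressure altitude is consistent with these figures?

DA = PA + 120 × (OAT − (15 − 2·PA/1000)) = PA + 120·OAT − 1800 + 0.24·PA = 1.24·PA + 120·OAT − 1800.
So 1.24·PA = 4520 − 120 × (-30) + 1800 = 9920.
PA = 9920 / 1.24 = 8000 ft.

8000 ft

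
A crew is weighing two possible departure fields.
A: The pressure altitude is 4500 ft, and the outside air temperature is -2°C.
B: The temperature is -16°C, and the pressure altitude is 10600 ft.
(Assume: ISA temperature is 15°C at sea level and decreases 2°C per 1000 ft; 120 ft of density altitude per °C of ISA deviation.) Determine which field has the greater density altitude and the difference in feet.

A: ISA temp = 6°C, deviation -8°C, DA = 4500 + 120 × (-8) = 3540 ft.
B: ISA temp = -6.2°C, deviation -9.8°C, DA = 10600 + 120 × (-9.8) = 9424 ft.
B is higher by 9424 − 3540 = 5884 ft.

B by 5884 ft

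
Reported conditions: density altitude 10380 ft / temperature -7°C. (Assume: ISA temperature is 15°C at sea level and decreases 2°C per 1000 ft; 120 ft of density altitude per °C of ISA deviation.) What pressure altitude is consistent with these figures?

DA = PA + 120 × (OAT − (15 − 2·PA/1000)) = PA + 120·OAT − 1800 + 0.24·PA = 1.24·PA + 120·OAT − 1800.
So 1.24·PA = 10380 − 120 × (-7) + 1800 = 13020.
PA = 13020 / 1.24 = 10500 ft.

10500 ft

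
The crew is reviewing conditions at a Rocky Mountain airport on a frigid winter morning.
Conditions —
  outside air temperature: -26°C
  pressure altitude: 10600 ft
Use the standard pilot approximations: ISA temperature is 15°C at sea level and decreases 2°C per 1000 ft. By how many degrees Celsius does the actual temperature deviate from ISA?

ISA-19.8°C

ISA temperature at 10600 ft = 15 − 2 × (10600/1000) = -6.2°C.
Deviation = OAT − ISA = -26 − (-6.2) = -19.8°C.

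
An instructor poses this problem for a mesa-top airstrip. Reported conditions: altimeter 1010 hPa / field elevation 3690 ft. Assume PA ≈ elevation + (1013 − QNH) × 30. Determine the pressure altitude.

3780 ft

Pressure correction = (1013 − 1010) × 30 = +90 ft.
Pressure altitude = 3690 + (+90) = 3780 ft.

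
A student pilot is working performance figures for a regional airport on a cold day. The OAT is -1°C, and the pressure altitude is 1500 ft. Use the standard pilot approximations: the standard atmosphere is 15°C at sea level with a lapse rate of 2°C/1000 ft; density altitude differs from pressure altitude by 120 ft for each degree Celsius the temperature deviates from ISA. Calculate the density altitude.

ISA temperature at 1500 ft = 15 − 2 × (1500/1000) = 12°C.
ISA deviation = -1 − 12 = -13°C.
Density altitude = 1500 + 120 × (-13) = 1500 + (-1560) = -60 ft.

-60 ft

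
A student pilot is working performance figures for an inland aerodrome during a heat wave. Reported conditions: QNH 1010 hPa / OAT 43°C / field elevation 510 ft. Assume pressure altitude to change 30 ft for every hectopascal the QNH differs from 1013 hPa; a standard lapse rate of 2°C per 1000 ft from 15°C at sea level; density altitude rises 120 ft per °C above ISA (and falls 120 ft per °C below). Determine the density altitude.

Pressure altitude = 510 + (1013 − 1010) × 30 = 510 + (+90) = 600 ft.
ISA temperature at 600 ft = 15 − 2 × (600/1000) = 13.8°C.
ISA deviation = 43 − 13.8 = +29.2°C.
Density altitude = 600 + 120 × (29.2) = 4104 ft.

4104 ft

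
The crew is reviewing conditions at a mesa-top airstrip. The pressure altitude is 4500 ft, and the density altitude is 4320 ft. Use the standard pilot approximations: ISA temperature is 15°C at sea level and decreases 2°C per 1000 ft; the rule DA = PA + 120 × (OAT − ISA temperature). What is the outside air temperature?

Density altitude − pressure altitude = 4320 − 4500 = -180 ft.
At 120 ft/°C that is an ISA deviation of -180/120 = -1.5°C.
ISA temperature at 4500 ft = 15 − 2 × (4500/1000) = 6°C.
OAT = ISA + deviation = 6 + (-1.5) = 4.5°C.

4.5°C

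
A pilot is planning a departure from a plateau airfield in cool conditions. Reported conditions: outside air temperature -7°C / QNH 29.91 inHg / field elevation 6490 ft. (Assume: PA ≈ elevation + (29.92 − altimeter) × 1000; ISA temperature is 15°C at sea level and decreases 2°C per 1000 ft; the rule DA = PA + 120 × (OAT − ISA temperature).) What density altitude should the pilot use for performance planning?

Pressure altitude = 6490 + (29.92 − 29.91) × 1000 = 6490 + (+10) = 6500 ft.
ISA temperature at 6500 ft = 15 − 2 × (6500/1000) = 2°C.
ISA deviation = -7 − 2 = -9°C.
Density altitude = 6500 + 120 × (-9) = 5420 ft.

5420 ft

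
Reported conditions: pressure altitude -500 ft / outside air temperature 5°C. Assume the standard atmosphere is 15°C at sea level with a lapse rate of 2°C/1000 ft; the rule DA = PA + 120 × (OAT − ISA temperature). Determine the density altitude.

-1820 ft

ISA temperature at -500 ft = 15 − 2 × (-500/1000) = 16°C.
ISA deviation = 5 − 16 = -11°C.
Density altitude = -500 + 120 × (-11) = -500 + (-1320) = -1820 ft.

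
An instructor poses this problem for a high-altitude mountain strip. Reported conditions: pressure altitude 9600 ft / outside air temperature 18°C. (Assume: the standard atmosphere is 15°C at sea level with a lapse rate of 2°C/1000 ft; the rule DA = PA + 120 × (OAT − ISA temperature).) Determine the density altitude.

12264 ft

ISA temperature at 9600 ft = 15 − 2 × (9600/1000) = -4.2°C.
ISA deviation = 18 − (-4.2) = +22.2°C.
Density altitude = 9600 + 120 × (22.2) = 9600 + (+2664) = 12264 ft.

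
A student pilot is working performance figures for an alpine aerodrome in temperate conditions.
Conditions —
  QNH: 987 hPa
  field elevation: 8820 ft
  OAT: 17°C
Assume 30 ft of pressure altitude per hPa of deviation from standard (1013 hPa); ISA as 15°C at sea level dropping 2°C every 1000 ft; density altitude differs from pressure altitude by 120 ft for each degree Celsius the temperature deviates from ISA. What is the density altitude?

12144 ft

Pressure altitude = 8820 + (1013 − 987) × 30 = 8820 + (+780) = 9600 ft.
ISA temperature at 9600 ft = 15 − 2 × (9600/1000) = -4.2°C.
ISA deviation = 17 − (-4.2) = +21.2°C.
Density altitude = 9600 + 120 × (21.2) = 12144 ft.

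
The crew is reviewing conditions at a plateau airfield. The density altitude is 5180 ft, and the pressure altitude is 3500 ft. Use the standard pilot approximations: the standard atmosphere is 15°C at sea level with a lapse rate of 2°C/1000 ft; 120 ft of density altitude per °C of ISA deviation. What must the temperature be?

Density altitude − pressure altitude = 5180 − 3500 = +1680 ft.
At 120 ft/°C that is an ISA deviation of 1680/120 = +14°C.
ISA temperature at 3500 ft = 15 − 2 × (3500/1000) = 8°C.
OAT = ISA + deviation = 8 + (+14) = 22°C.

22°C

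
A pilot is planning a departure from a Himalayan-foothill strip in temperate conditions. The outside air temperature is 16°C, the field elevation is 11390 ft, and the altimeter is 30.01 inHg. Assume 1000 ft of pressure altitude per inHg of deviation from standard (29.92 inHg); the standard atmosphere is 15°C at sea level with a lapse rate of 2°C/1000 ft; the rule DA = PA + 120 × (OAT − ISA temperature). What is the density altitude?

14132 ft

Pressure altitude = 11390 + (29.92 − 30.01) × 1000 = 11390 + (-90) = 11300 ft.
ISA temperature at 11300 ft = 15 − 2 × (11300/1000) = -7.6°C.
ISA deviation = 16 − (-7.6) = +23.6°C.
Density altitude = 11300 + 120 × (23.6) = 14132 ft.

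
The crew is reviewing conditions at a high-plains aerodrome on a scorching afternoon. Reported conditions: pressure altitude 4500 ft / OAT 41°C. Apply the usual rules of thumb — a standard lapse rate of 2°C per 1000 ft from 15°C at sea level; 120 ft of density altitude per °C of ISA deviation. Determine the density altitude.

8700 ft

ISA temperature at 4500 ft = 15 − 2 × (4500/1000) = 6°C.
ISA deviation = 41 − 6 = +35°C.
Density altitude = 4500 + 120 × (35) = 4500 + (+4200) = 8700 ft.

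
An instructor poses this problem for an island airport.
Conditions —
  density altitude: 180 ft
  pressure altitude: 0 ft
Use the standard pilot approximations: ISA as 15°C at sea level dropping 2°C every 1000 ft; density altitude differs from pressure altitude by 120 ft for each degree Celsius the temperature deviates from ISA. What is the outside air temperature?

16.5°C

Density altitude − pressure altitude = 180 − 0 = +180 ft.
At 120 ft/°C that is an ISA deviation of 180/120 = +1.5°C.
ISA temperature at 0 ft = 15 − 2 × (0/1000) = 15°C.
OAT = ISA + deviation = 15 + (+1.5) = 16.5°C.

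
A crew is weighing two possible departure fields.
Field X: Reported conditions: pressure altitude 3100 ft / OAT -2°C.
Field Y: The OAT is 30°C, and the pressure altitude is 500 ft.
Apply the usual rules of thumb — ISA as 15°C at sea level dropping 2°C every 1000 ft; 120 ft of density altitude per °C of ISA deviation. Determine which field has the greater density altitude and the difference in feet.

Field X: ISA temp = 8.8°C, deviation -10.8°C, DA = 3100 + 120 × (-10.8) = 1804 ft.
Field Y: ISA temp = 14°C, deviation +16°C, DA = 500 + 120 × 16 = 2420 ft.
Field Y is higher by 2420 − 1804 = 616 ft.

Field Y by 616 ft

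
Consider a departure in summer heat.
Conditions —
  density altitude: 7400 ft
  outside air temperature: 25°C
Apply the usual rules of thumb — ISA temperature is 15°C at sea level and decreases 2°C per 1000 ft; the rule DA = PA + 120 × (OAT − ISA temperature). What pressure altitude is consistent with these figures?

DA = PA + 120 × (OAT − (15 − 2·PA/1000)) = PA + 120·OAT − 1800 + 0.24·PA = 1.24·PA + 120·OAT − 1800.
So 1.24·PA = 7400 − 120 × 25 + 1800 = 6200.
PA = 6200 / 1.24 = 5000 ft.

5000 ft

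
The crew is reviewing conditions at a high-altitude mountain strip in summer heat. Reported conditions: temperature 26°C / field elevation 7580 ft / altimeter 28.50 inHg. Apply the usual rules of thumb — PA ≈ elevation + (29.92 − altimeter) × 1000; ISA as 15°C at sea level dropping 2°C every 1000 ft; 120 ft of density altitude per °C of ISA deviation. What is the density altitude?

Pressure altitude = 7580 + (29.92 − 28.50) × 1000 = 7580 + (+1420) = 9000 ft.
ISA temperature at 9000 ft = 15 − 2 × (9000/1000) = -3°C.
ISA deviation = 26 − (-3) = +29°C.
Density altitude = 9000 + 120 × (29) = 12480 ft.

12480 ft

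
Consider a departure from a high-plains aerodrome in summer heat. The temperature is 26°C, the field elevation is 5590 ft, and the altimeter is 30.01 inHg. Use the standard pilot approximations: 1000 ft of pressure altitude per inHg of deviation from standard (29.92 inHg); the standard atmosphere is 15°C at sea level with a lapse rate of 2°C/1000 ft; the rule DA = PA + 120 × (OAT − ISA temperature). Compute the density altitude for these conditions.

8140 ft

Pressure altitude = 5590 + (29.92 − 30.01) × 1000 = 5590 + (-90) = 5500 ft.
ISA temperature at 5500 ft = 15 − 2 × (5500/1000) = 4°C.
ISA deviation = 26 − 4 = +22°C.
Density altitude = 5500 + 120 × (22) = 8140 ft.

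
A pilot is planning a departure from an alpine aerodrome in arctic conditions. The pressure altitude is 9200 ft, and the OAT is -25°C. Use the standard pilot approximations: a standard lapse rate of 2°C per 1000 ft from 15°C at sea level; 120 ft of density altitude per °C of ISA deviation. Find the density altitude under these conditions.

6608 ft

ISA temperature at 9200 ft = 15 − 2 × (9200/1000) = -3.4°C.
ISA deviation = -25 − (-3.4) = -21.6°C.
Density altitude = 9200 + 120 × (-21.6) = 9200 + (-2592) = 6608 ft.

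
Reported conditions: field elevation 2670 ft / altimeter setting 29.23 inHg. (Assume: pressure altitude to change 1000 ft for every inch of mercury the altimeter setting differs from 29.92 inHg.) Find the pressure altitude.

3360 ft

Pressure correction = (29.92 − 29.23) × 1000 = +690 ft.
Pressure altitude = 2670 + (+690) = 3360 ft.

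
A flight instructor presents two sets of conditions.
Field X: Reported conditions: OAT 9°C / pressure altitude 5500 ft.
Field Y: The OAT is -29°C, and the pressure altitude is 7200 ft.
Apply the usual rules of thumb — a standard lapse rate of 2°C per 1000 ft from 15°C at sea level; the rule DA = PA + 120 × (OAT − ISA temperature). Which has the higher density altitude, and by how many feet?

Field X: ISA temp = 4°C, deviation +5°C, DA = 5500 + 120 × 5 = 6100 ft.
Field Y: ISA temp = 0.6°C, deviation -29.6°C, DA = 7200 + 120 × (-29.6) = 3648 ft.
Field X is higher by 6100 − 3648 = 2452 ft.

Field X by 2452 ft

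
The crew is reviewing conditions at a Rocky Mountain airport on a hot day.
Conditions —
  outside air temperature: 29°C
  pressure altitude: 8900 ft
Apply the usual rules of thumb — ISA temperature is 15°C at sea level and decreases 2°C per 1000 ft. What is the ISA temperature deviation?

ISA temperature at 8900 ft = 15 − 2 × (8900/1000) = -2.8°C.
Deviation = OAT − ISA = 29 − (-2.8) = +31.8°C.

ISA+31.8°C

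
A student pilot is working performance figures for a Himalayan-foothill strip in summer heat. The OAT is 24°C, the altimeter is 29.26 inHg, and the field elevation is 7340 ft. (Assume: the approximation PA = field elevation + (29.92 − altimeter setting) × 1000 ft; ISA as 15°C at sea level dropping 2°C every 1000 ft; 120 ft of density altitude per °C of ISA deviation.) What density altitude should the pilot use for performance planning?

Pressure altitude = 7340 + (29.92 − 29.26) × 1000 = 7340 + (+660) = 8000 ft.
ISA temperature at 8000 ft = 15 − 2 × (8000/1000) = -1°C.
ISA deviation = 24 − (-1) = +25°C.
Density altitude = 8000 + 120 × (25) = 11000 ft.

11000 ft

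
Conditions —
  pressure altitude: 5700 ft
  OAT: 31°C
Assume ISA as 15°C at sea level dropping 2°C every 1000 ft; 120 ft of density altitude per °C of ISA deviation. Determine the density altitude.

8988 ft

ISA temperature at 5700 ft = 15 − 2 × (5700/1000) = 3.6°C.
ISA deviation = 31 − 3.6 = +27.4°C.
Density altitude = 5700 + 120 × (27.4) = 5700 + (+3288) = 8988 ft.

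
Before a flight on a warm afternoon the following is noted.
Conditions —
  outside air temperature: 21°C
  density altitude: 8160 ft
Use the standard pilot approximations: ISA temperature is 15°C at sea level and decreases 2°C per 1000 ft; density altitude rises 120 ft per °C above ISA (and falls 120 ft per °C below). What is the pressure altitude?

DA = PA + 120 × (OAT − (15 − 2·PA/1000)) = PA + 120·OAT − 1800 + 0.24·PA = 1.24·PA + 120·OAT − 1800.
So 1.24·PA = 8160 − 120 × 21 + 1800 = 7440.
PA = 7440 / 1.24 = 6000 ft.

6000 ft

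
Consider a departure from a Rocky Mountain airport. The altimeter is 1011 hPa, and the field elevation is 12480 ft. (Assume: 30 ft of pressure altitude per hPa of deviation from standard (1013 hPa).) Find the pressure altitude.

12540 ft

Pressure correction = (1013 − 1011) × 30 = +60 ft.
Pressure altitude = 12480 + (+60) = 12540 ft.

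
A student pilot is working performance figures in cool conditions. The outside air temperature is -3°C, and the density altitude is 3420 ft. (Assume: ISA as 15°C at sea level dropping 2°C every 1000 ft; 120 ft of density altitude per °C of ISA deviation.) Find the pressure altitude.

4500 ft

DA = PA + 120 × (OAT − (15 − 2·PA/1000)) = PA + 120·OAT − 1800 + 0.24·PA = 1.24·PA + 120·OAT − 1800.
So 1.24·PA = 3420 − 120 × (-3) + 1800 = 5580.
PA = 5580 / 1.24 = 4500 ft.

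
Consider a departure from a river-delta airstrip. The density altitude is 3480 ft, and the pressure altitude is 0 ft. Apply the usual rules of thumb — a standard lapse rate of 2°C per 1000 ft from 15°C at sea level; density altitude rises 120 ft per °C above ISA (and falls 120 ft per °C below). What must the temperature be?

44°C

Density altitude − pressure altitude = 3480 − 0 = +3480 ft.
At 120 ft/°C that is an ISA deviation of 3480/120 = +29°C.
ISA temperature at 0 ft = 15 − 2 × (0/1000) = 15°C.
OAT = ISA + deviation = 15 + (+29) = 44°C.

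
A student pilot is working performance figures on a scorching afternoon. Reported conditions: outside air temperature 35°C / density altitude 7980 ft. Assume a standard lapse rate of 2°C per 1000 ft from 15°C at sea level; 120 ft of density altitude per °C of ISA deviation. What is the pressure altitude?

DA = PA + 120 × (OAT − (15 − 2·PA/1000)) = PA + 120·OAT − 1800 + 0.24·PA = 1.24·PA + 120·OAT − 1800.
So 1.24·PA = 7980 − 120 × 35 + 1800 = 5580.
PA = 5580 / 1.24 = 4500 ft.

4500 ft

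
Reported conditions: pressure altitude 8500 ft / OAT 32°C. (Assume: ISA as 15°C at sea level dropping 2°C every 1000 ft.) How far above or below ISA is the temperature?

ISA temperature at 8500 ft = 15 − 2 × (8500/1000) = -2°C.
Deviation = OAT − ISA = 32 − (-2) = +34°C.

ISA+34°C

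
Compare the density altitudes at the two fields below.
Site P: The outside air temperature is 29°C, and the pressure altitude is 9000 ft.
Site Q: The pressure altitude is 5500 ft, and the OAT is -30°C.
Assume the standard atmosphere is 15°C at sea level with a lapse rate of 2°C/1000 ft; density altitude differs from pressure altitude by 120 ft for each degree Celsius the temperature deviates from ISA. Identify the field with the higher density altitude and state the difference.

Site P by 11420 ft

Site P: ISA temp = -3°C, deviation +32°C, DA = 9000 + 120 × 32 = 12840 ft.
Site Q: ISA temp = 4°C, deviation -34°C, DA = 5500 + 120 × (-34) = 1420 ft.
Site P is higher by 12840 − 1420 = 11420 ft.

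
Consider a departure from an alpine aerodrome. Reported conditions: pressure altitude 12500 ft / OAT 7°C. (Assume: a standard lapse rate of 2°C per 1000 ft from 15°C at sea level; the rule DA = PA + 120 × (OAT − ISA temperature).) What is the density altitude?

14540 ft

ISA temperature at 12500 ft = 15 − 2 × (12500/1000) = -10°C.
ISA deviation = 7 − (-10) = +17°C.
Density altitude = 12500 + 120 × (17) = 12500 + (+2040) = 14540 ft.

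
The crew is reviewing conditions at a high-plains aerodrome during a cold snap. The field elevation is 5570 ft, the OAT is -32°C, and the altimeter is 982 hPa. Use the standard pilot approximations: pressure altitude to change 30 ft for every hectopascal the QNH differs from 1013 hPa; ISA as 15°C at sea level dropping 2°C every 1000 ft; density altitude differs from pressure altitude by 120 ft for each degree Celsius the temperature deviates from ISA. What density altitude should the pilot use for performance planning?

2420 ft

Pressure altitude = 5570 + (1013 − 982) × 30 = 5570 + (+930) = 6500 ft.
ISA temperature at 6500 ft = 15 − 2 × (6500/1000) = 2°C.
ISA deviation = -32 − 2 = -34°C.
Density altitude = 6500 + 120 × (-34) = 2420 ft.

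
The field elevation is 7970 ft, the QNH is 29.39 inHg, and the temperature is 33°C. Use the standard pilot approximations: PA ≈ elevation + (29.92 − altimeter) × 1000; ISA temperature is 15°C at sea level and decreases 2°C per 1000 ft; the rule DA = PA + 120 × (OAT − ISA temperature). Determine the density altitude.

Pressure altitude = 7970 + (29.92 − 29.39) × 1000 = 7970 + (+530) = 8500 ft.
ISA temperature at 8500 ft = 15 − 2 × (8500/1000) = -2°C.
ISA deviation = 33 − (-2) = +35°C.
Density altitude = 8500 + 120 × (35) = 12700 ft.

12700 ft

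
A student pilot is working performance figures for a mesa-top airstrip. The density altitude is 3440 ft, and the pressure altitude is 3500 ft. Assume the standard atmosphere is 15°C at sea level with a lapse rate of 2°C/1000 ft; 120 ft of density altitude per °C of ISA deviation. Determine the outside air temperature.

7.5°C

Density altitude − pressure altitude = 3440 − 3500 = -60 ft.
At 120 ft/°C that is an ISA deviation of -60/120 = -0.5°C.
ISA temperature at 3500 ft = 15 − 2 × (3500/1000) = 8°C.
OAT = ISA + deviation = 8 + (-0.5) = 7.5°C.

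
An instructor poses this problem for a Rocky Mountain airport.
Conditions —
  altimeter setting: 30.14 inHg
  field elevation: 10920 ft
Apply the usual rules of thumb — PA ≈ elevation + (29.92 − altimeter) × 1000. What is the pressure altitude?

Pressure correction = (29.92 − 30.14) × 1000 = -220 ft.
Pressure altitude = 10920 + (-220) = 10700 ft.

10700 ft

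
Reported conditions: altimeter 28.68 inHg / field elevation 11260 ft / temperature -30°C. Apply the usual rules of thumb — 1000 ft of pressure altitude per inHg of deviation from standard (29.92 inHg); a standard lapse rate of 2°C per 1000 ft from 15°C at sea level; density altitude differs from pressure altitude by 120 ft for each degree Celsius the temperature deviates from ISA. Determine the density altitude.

Pressure altitude = 11260 + (29.92 − 28.68) × 1000 = 11260 + (+1240) = 12500 ft.
ISA temperature at 12500 ft = 15 − 2 × (12500/1000) = -10°C.
ISA deviation = -30 − (-10) = -20°C.
Density altitude = 12500 + 120 × (-20) = 10100 ft.

10100 ft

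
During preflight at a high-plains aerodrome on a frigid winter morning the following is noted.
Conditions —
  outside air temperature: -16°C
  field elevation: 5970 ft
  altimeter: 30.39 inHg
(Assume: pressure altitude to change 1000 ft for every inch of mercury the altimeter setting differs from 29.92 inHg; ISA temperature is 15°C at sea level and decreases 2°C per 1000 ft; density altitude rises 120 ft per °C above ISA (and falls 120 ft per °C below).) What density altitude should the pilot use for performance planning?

Pressure altitude = 5970 + (29.92 − 30.39) × 1000 = 5970 + (-470) = 5500 ft.
ISA temperature at 5500 ft = 15 − 2 × (5500/1000) = 4°C.
ISA deviation = -16 − 4 = -20°C.
Density altitude = 5500 + 120 × (-20) = 3100 ft.

3100 ft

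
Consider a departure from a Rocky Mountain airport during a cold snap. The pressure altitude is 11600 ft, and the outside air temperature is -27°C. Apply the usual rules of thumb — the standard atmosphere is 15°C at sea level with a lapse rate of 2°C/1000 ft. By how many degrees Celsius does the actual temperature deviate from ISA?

ISA temperature at 11600 ft = 15 − 2 × (11600/1000) = -8.2°C.
Deviation = OAT − ISA = -27 − (-8.2) = -18.8°C.

ISA-18.8°C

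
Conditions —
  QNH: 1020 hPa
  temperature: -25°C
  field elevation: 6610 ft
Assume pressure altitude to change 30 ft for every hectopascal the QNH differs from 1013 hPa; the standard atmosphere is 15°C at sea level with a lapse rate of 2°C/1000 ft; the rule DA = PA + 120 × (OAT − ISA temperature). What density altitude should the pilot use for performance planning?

3136 ft

Pressure altitude = 6610 + (1013 − 1020) × 30 = 6610 + (-210) = 6400 ft.
ISA temperature at 6400 ft = 15 − 2 × (6400/1000) = 2.2°C.
ISA deviation = -25 − 2.2 = -27.2°C.
Density altitude = 6400 + 120 × (-27.2) = 3136 ft.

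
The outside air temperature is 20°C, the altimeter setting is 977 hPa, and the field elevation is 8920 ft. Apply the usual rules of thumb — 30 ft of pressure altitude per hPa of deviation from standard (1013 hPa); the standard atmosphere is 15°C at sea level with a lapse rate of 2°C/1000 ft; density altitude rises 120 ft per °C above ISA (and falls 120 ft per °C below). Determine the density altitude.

Pressure altitude = 8920 + (1013 − 977) × 30 = 8920 + (+1080) = 10000 ft.
ISA temperature at 10000 ft = 15 − 2 × (10000/1000) = -5°C.
ISA deviation = 20 − (-5) = +25°C.
Density altitude = 10000 + 120 × (25) = 13000 ft.

13000 ft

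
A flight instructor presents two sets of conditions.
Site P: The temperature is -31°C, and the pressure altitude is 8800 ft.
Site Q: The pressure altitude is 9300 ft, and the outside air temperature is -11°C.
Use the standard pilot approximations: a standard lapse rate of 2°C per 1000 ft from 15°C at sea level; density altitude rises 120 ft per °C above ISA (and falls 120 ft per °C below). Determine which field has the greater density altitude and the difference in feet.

Site P: ISA temp = -2.6°C, deviation -28.4°C, DA = 8800 + 120 × (-28.4) = 5392 ft.
Site Q: ISA temp = -3.6°C, deviation -7.4°C, DA = 9300 + 120 × (-7.4) = 8412 ft.
Site Q is higher by 8412 − 5392 = 3020 ft.

Site Q by 3020 ft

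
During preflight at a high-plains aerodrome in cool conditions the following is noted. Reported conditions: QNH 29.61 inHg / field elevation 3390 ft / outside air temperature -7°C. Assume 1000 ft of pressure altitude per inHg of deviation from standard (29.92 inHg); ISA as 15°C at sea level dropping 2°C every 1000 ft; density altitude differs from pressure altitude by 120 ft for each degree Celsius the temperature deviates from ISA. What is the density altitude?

Pressure altitude = 3390 + (29.92 − 29.61) × 1000 = 3390 + (+310) = 3700 ft.
ISA temperature at 3700 ft = 15 − 2 × (3700/1000) = 7.6°C.
ISA deviation = -7 − 7.6 = -14.6°C.
Density altitude = 3700 + 120 × (-14.6) = 1948 ft.

1948 ft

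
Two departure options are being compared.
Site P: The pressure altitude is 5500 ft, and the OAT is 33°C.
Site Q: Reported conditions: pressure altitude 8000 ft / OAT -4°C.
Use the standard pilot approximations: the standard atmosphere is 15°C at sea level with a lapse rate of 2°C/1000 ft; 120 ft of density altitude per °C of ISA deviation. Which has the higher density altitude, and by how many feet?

Site P: ISA temp = 4°C, deviation +29°C, DA = 5500 + 120 × 29 = 8980 ft.
Site Q: ISA temp = -1°C, deviation -3°C, DA = 8000 + 120 × (-3) = 7640 ft.
Site P is higher by 8980 − 7640 = 1340 ft.

Site P by 1340 ft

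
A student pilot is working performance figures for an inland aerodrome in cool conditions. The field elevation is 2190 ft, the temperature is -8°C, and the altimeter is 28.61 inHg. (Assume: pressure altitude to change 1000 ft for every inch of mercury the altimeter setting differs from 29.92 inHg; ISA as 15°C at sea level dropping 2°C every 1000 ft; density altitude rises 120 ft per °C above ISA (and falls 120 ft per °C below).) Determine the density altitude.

Pressure altitude = 2190 + (29.92 − 28.61) × 1000 = 2190 + (+1310) = 3500 ft.
ISA temperature at 3500 ft = 15 − 2 × (3500/1000) = 8°C.
ISA deviation = -8 − 8 = -16°C.
Density altitude = 3500 + 120 × (-16) = 1580 ft.

1580 ft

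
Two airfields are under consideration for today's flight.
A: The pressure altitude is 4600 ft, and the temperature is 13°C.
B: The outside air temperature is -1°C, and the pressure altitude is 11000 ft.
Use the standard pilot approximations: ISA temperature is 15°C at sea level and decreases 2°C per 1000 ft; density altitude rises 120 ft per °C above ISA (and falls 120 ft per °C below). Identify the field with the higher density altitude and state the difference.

A: ISA temp = 5.8°C, deviation +7.2°C, DA = 4600 + 120 × 7.2 = 5464 ft.
B: ISA temp = -7°C, deviation +6°C, DA = 11000 + 120 × 6 = 11720 ft.
B is higher by 11720 − 5464 = 6256 ft.

B by 6256 ft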